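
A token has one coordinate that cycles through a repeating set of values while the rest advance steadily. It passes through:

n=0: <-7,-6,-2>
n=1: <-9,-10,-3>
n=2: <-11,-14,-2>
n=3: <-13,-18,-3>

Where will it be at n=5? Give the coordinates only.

<-17,-26,-3>

The first coordinate changes by -2 each step, so at step 5 it is -7 + 5·(-2) = -17.
The second coordinate changes by -4 each step, so at step 5 it is -6 + 5·(-4) = -26.
The third coordinate repeats the cycle [-2, -3] with period 2; step 5 mod 2 = 1, giving -3.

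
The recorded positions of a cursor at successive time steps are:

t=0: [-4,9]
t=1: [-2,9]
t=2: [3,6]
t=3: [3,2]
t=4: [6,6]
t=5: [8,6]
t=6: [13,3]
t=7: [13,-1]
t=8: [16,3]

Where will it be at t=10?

Step-to-step displacements: [+2,+0], [+5,-3], [+0,-4], [+3,+4], [+2,+0], [+5,-3], [+0,-4], [+3,+4] — a repeating cycle of length 4.
step 9: apply [+2,+0] → [18,3]
step 10: apply [+5,-3] → [23,0]

[23,0]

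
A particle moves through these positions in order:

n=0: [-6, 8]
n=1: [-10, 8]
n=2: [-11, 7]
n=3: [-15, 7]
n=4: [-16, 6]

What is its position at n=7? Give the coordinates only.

The moves between consecutive positions are [-4, +0], [-1, -1], [-4, +0], [-1, -1]; they repeat the 2-cycle [[-4, +0], [-1, -1]].
step 5: apply [-4, +0] → [-20, 6]
step 6: apply [-1, -1] → [-21, 5]
step 7: apply [-4, +0] → [-25, 5]

[-25, 5]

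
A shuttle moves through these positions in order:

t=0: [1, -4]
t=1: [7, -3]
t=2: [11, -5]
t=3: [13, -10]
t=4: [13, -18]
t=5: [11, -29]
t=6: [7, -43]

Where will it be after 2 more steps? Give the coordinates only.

[-7, -80]

Successive displacements: [+6, +1], [+4, -2], [+2, -5], [+0, -8], [-2, -11], [-4, -14] — each changes by [-2, -3].
step 7: [7, -43] + [-6, -17] → [1, -60]
step 8: [1, -60] + [-8, -20] → [-7, -80]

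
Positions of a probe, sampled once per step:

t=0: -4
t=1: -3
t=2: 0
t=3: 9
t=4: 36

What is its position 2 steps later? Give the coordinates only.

360

Step-to-step displacements: +1, +3, +9, +27; each is 3× the previous.
step 5: 36 + 81 → 117
step 6: 117 + 243 → 360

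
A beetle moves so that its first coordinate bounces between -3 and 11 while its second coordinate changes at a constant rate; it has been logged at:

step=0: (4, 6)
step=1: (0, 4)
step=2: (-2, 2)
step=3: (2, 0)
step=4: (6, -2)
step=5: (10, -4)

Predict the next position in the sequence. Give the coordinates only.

(8, -6)

The first coordinate travels 4 per step and bounces off the walls at -3 and 11.
  step 6: 10 → 8
The second coordinate changes by -2 each step: at step 6 it is -6.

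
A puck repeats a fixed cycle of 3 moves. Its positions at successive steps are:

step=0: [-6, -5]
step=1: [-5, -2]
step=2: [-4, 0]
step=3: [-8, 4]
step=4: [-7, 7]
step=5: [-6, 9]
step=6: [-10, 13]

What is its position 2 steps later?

The moves between consecutive positions are [+1, +3], [+1, +2], [-4, +4], [+1, +3], [+1, +2], [-4, +4]; they repeat the 3-cycle [[+1, +3], [+1, +2], [-4, +4]].
step 7: apply [+1, +3] → [-9, 16]
step 8: apply [+1, +2] → [-8, 18]

[-8, 18]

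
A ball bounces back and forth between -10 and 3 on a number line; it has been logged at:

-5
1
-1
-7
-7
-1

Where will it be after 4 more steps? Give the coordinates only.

The value travels 6 per step and bounces off the walls at -10 and 3.
  step 6: -1 → 1
  step 7: 1 → -5
  step 8: -5 → -9
  step 9: -9 → -3

-3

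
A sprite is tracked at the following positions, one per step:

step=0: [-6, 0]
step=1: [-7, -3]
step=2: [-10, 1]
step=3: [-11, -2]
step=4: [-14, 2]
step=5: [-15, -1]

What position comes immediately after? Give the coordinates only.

The moves between consecutive positions are [-1, -3], [-3, +4], [-1, -3], [-3, +4], [-1, -3]; they repeat the 2-cycle [[-1, -3], [-3, +4]].
step 6: apply [-3, +4] → [-18, 3]

[-18, 3]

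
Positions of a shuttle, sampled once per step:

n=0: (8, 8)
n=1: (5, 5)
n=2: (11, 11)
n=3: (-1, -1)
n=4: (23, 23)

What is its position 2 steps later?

(71, 71)

The jumps are (-3, -3), (+6, +6), (-12, -12), (+24, +24) — a geometric progression with ratio -2.
step 5: (23, 23) + (-48, -48) → (-25, -25)
step 6: (-25, -25) + (+96, +96) → (71, 71)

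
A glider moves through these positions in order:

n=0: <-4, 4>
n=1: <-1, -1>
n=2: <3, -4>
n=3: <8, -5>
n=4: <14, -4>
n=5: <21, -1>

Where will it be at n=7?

Successive displacements: <+3, -5>, <+4, -3>, <+5, -1>, <+6, +1>, <+7, +3> — each changes by <+1, +2>.
step 6: <21, -1> + <+8, +5> → <29, 4>
step 7: <29, 4> + <+9, +7> → <38, 11>

<38, 11>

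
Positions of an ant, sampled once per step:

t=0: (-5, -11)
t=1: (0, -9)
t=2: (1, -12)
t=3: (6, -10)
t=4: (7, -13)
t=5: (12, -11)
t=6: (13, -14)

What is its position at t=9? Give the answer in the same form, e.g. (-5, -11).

(24, -13)

The moves between consecutive positions are (+5, +2), (+1, -3), (+5, +2), (+1, -3), (+5, +2), (+1, -3); they repeat the 2-cycle [(+5, +2), (+1, -3)].
step 7: apply (+5, +2) → (18, -12)
step 8: apply (+1, -3) → (19, -15)
step 9: apply (+5, +2) → (24, -13)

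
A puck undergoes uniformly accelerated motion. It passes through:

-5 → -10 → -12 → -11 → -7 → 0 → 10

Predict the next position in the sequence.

First differences are -5, -2, +1, +4, +7, +10; their common second difference is +3 (constant acceleration).
step 7: 10 + 13 → 23

23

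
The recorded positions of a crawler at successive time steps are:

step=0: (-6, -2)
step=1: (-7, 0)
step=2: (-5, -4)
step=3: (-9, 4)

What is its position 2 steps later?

The jumps are (-1, +2), (+2, -4), (-4, +8) — a geometric progression with ratio -2.
step 4: (-9, 4) + (+8, -16) → (-1, -12)
step 5: (-1, -12) + (-16, +32) → (-17, 20)

(-17, 20)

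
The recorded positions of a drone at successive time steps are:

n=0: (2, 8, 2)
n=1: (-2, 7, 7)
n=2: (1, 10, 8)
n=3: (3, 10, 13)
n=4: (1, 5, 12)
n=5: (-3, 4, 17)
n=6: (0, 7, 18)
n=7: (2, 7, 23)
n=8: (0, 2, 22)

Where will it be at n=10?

(-1, 4, 28)

Step-to-step displacements: (-4, -1, +5), (+3, +3, +1), (+2, +0, +5), (-2, -5, -1), (-4, -1, +5), (+3, +3, +1), (+2, +0, +5), (-2, -5, -1) — a repeating cycle of length 4.
step 9: apply (-4, -1, +5) → (-4, 1, 27)
step 10: apply (+3, +3, +1) → (-1, 4, 28)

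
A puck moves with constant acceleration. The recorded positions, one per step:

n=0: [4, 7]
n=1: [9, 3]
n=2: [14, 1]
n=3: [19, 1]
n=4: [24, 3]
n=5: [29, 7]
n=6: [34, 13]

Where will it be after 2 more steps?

[44, 31]

Taking differences between consecutive positions: [+5, -4], [+5, -2], [+5, +0], [+5, +2], [+5, +4], [+5, +6]. These grow by [+0, +2] each step.
step 7: [34, 13] + [+5, +8] → [39, 21]
step 8: [39, 21] + [+5, +10] → [44, 31]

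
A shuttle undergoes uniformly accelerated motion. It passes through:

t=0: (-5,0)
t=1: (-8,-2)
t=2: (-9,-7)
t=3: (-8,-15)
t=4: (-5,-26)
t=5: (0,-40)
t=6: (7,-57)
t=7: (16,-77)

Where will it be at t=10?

First differences are (-3,-2), (-1,-5), (+1,-8), (+3,-11), (+5,-14), (+7,-17), (+9,-20); their common second difference is (+2,-3) (constant acceleration).
step 8: (16,-77) + (+11,-23) → (27,-100)
step 9: (27,-100) + (+13,-26) → (40,-126)
step 10: (40,-126) + (+15,-29) → (55,-155)

(55,-155)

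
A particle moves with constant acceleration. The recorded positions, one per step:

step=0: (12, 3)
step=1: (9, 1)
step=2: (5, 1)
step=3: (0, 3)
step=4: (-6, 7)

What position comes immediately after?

(-13, 13)

Successive displacements: (-3, -2), (-4, +0), (-5, +2), (-6, +4) — each changes by (-1, +2).
step 5: (-6, 7) + (-7, +6) → (-13, 13)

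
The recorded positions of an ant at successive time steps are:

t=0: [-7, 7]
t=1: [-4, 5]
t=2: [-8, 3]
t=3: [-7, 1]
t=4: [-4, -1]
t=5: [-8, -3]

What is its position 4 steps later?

The first coordinate repeats the cycle [-7, -4, -8] with period 3; step 9 mod 3 = 0, giving -7.
The second coordinate changes by -2 each step, so at step 9 it is 7 + 9·(-2) = -11.

[-7, -11]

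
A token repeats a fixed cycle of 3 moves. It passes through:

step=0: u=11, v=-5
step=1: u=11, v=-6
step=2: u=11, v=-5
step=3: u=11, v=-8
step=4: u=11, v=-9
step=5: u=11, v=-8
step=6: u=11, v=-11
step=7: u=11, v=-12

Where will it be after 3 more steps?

Step-to-step displacements: (+0, -1), (+0, +1), (+0, -3), (+0, -1), (+0, +1), (+0, -3), (+0, -1) — a repeating cycle of length 3.
step 8: apply (+0, +1) → u=11, v=-11
step 9: apply (+0, -3) → u=11, v=-14
step 10: apply (+0, -1) → u=11, v=-15

u=11, v=-15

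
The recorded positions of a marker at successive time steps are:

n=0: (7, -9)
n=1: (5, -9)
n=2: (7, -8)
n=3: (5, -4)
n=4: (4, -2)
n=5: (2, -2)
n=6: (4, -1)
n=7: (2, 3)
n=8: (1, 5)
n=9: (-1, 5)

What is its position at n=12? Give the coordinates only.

(-2, 12)

Step-to-step displacements: (-2, +0), (+2, +1), (-2, +4), (-1, +2), (-2, +0), (+2, +1), (-2, +4), (-1, +2), (-2, +0) — a repeating cycle of length 4.
step 10: apply (+2, +1) → (1, 6)
step 11: apply (-2, +4) → (-1, 10)
step 12: apply (-1, +2) → (-2, 12)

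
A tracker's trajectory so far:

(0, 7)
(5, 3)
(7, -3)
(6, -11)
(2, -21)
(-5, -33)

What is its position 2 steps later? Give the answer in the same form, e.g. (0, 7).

(-28, -63)

First differences are (+5, -4), (+2, -6), (-1, -8), (-4, -10), (-7, -12); their common second difference is (-3, -2) (constant acceleration).
step 6: (-5, -33) + (-10, -14) → (-15, -47)
step 7: (-15, -47) + (-13, -16) → (-28, -63)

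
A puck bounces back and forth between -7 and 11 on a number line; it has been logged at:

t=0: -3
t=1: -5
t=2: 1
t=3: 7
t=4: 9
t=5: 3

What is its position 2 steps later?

-5

The value reflects between -7 and 11, moving 6 per step.
  step 6: 3 → -3
  step 7: -3 → -5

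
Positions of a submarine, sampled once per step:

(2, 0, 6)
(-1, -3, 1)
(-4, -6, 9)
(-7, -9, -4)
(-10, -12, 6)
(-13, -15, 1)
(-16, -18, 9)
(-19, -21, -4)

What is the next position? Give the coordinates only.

(-22, -24, 6)

The first coordinate changes by -3 each step, so at step 8 it is 2 + 8·(-3) = -22.
The second coordinate changes by -3 each step, so at step 8 it is 0 + 8·(-3) = -24.
The third coordinate repeats the cycle [6, 1, 9, -4] with period 4; step 8 mod 4 = 0, giving 6.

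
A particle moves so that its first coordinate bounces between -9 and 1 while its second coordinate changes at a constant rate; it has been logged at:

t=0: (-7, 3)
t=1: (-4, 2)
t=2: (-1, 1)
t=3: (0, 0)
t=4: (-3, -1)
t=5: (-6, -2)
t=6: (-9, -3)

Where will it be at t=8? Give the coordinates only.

The first coordinate reflects between -9 and 1, moving 3 per step.
  step 7: -9 → -6
  step 8: -6 → -3
The second coordinate changes by -1 each step: at step 8 it is -5.

(-3, -5)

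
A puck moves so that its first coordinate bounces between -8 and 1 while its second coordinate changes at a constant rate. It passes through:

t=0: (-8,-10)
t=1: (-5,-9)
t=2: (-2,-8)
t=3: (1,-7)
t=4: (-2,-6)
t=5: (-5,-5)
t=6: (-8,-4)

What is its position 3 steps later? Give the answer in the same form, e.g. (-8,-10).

(1,-1)

The first coordinate travels 3 per step and bounces off the walls at -8 and 1.
  step 7: -8 → -5
  step 8: -5 → -2
  step 9: -2 → 1
The second coordinate changes by +1 each step: at step 9 it is -1.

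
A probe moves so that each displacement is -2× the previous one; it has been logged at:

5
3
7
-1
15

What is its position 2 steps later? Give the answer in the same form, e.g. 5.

47

Consecutive displacements -2, +4, -8, +16 scale by a factor of -2 each step.
step 5: 15 − 32 → -17
step 6: -17 + 64 → 47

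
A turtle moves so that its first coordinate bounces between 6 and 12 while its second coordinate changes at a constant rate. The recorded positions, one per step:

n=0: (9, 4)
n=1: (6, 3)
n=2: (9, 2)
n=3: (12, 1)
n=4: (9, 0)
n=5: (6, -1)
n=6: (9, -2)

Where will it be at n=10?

The first coordinate reflects between 6 and 12, moving 3 per step.
  step 7: 9 → 12
  step 8: 12 → 9
  step 9: 9 → 6
  step 10: 6 → 9
The second coordinate changes by -1 each step: at step 10 it is -6.

(9, -6)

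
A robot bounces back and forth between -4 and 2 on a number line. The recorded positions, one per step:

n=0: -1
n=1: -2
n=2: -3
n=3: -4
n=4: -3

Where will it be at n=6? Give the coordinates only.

The value reflects between -4 and 2, moving 1 per step.
  step 5: -3 → -2
  step 6: -2 → -1

-1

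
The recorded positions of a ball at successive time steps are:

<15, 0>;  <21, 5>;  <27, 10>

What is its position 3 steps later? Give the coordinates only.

<45, 25>

Each step adds <+6, +5> to the position.
step 3: <27, 10> + <+6, +5> → <33, 15>
step 4: <33, 15> + <+6, +5> → <39, 20>
step 5: <39, 20> + <+6, +5> → <45, 25>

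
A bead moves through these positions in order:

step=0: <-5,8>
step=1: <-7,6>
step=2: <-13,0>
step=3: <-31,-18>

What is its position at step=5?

The jumps are <-2,-2>, <-6,-6>, <-18,-18> — a geometric progression with ratio 3.
step 4: <-31,-18> + <-54,-54> → <-85,-72>
step 5: <-85,-72> + <-162,-162> → <-247,-234>

<-247,-234>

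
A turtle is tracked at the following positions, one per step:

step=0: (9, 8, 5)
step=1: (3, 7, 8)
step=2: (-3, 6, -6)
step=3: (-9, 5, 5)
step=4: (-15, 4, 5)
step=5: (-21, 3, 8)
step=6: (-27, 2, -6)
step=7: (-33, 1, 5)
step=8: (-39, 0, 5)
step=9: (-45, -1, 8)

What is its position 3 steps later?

(-63, -4, 5)

The first coordinate changes by -6 each step, so at step 12 it is 9 + 12·(-6) = -63.
The second coordinate changes by -1 each step, so at step 12 it is 8 + 12·(-1) = -4.
The third coordinate repeats the cycle [5, 8, -6, 5] with period 4; step 12 mod 4 = 0, giving 5.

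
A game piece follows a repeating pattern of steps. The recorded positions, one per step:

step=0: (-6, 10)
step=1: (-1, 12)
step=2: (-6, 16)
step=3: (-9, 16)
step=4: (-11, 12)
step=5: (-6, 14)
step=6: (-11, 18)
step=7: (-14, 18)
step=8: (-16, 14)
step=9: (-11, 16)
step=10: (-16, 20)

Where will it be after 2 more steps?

(-21, 16)

The moves between consecutive positions are (+5, +2), (-5, +4), (-3, +0), (-2, -4), (+5, +2), (-5, +4), (-3, +0), (-2, -4), (+5, +2), (-5, +4); they repeat the 4-cycle [(+5, +2), (-5, +4), (-3, +0), (-2, -4)].
step 11: apply (-3, +0) → (-19, 20)
step 12: apply (-2, -4) → (-21, 16)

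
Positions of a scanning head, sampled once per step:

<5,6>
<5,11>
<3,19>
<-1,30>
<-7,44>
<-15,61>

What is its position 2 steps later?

<-37,104>

First differences are <+0,+5>, <-2,+8>, <-4,+11>, <-6,+14>, <-8,+17>; their common second difference is <-2,+3> (constant acceleration).
step 6: <-15,61> + <-10,+20> → <-25,81>
step 7: <-25,81> + <-12,+23> → <-37,104>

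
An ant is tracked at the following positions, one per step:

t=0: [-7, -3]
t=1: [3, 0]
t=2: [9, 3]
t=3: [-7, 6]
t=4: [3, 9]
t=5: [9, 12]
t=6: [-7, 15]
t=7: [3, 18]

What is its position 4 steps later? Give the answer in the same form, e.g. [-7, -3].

[9, 30]

The first coordinate repeats the cycle [-7, 3, 9] with period 3; step 11 mod 3 = 2, giving 9.
The second coordinate changes by +3 each step, so at step 11 it is -3 + 11·(3) = 30.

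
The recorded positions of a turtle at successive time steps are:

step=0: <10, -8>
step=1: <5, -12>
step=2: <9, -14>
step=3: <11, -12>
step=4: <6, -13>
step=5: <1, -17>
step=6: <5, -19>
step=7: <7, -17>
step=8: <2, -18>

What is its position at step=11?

<3, -22>

Differencing gives <-5, -4>, <+4, -2>, <+2, +2>, <-5, -1>, <-5, -4>, <+4, -2>, <+2, +2>, <-5, -1>. This is the pattern <-5, -4>, <+4, -2>, <+2, +2>, <-5, -1> repeated.
step 9: apply <-5, -4> → <-3, -22>
step 10: apply <+4, -2> → <1, -24>
step 11: apply <+2, +2> → <3, -22>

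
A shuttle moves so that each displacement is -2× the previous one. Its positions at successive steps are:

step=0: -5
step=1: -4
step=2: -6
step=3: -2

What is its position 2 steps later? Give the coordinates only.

6

Consecutive displacements +1, -2, +4 scale by a factor of -2 each step.
step 4: -2 − 8 → -10
step 5: -10 + 16 → 6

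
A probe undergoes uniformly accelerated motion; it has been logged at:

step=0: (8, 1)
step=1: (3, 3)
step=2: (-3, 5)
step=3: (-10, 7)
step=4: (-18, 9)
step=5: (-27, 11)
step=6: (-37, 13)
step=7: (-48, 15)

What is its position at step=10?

(-87, 21)

Successive displacements: (-5, +2), (-6, +2), (-7, +2), (-8, +2), (-9, +2), (-10, +2), (-11, +2) — each changes by (-1, +0).
step 8: (-48, 15) + (-12, +2) → (-60, 17)
step 9: (-60, 17) + (-13, +2) → (-73, 19)
step 10: (-73, 19) + (-14, +2) → (-87, 21)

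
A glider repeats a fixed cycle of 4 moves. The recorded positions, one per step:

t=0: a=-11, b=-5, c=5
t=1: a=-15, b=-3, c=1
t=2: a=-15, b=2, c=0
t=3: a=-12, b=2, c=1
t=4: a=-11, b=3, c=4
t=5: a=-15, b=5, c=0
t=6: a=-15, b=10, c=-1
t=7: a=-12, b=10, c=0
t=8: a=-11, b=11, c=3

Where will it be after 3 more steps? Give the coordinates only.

Step-to-step displacements: (-4,+2,-4), (+0,+5,-1), (+3,+0,+1), (+1,+1,+3), (-4,+2,-4), (+0,+5,-1), (+3,+0,+1), (+1,+1,+3) — a repeating cycle of length 4.
step 9: apply (-4,+2,-4) → a=-15, b=13, c=-1
step 10: apply (+0,+5,-1) → a=-15, b=18, c=-2
step 11: apply (+3,+0,+1) → a=-12, b=18, c=-1

a=-12, b=18, c=-1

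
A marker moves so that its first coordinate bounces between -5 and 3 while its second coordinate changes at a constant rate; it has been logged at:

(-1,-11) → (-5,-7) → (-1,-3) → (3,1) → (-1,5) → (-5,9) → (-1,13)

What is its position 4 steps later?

(-1,29)

The first coordinate reflects between -5 and 3, moving 4 per step.
  step 7: -1 → 3
  step 8: 3 → -1
  step 9: -1 → -5
  step 10: -5 → -1
The second coordinate changes by +4 each step: at step 10 it is 29.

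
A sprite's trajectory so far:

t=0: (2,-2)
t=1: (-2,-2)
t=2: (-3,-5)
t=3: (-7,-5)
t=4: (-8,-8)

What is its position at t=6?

(-13,-11)

Differencing gives (-4,+0), (-1,-3), (-4,+0), (-1,-3). This is the pattern (-4,+0), (-1,-3) repeated.
step 5: apply (-4,+0) → (-12,-8)
step 6: apply (-1,-3) → (-13,-11)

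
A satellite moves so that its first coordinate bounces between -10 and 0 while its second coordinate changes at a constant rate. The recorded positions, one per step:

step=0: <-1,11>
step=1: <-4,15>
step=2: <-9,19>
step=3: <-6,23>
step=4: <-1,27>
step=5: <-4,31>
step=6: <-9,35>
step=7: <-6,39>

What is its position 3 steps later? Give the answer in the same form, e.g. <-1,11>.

<-9,51>

The first coordinate reflects between -10 and 0, moving 5 per step.
  step 8: -6 → -1
  step 9: -1 → -4
  step 10: -4 → -9
The second coordinate changes by +4 each step: at step 10 it is 51.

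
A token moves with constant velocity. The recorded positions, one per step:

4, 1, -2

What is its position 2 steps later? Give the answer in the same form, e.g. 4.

Constant displacement of -3 per step.
step 3: -2 − 3 → -5
step 4: -5 − 3 → -8

-8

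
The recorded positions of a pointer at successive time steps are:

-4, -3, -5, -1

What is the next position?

Consecutive displacements +1, -2, +4 scale by a factor of -2 each step.
step 4: -1 − 8 → -9

-9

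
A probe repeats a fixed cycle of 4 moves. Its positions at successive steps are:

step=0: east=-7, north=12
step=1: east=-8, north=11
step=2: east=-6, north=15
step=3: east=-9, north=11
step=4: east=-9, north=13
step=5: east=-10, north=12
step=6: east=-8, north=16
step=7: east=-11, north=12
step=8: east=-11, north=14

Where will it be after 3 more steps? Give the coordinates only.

east=-13, north=13

Differencing gives (-1,-1), (+2,+4), (-3,-4), (+0,+2), (-1,-1), (+2,+4), (-3,-4), (+0,+2). This is the pattern (-1,-1), (+2,+4), (-3,-4), (+0,+2) repeated.
step 9: apply (-1,-1) → east=-12, north=13
step 10: apply (+2,+4) → east=-10, north=17
step 11: apply (-3,-4) → east=-13, north=13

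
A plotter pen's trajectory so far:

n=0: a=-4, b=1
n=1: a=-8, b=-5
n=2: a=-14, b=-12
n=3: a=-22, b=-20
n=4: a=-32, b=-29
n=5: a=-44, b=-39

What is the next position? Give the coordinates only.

a=-58, b=-50

Successive displacements: (-4,-6), (-6,-7), (-8,-8), (-10,-9), (-12,-10) — each changes by (-2,-1).
step 6: a=-44, b=-39 + (-14,-11) → a=-58, b=-50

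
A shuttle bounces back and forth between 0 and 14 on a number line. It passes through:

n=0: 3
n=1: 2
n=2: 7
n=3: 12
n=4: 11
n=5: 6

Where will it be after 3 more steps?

9

The value reflects between 0 and 14, moving 5 per step.
  step 6: 6 → 1
  step 7: 1 → 4
  step 8: 4 → 9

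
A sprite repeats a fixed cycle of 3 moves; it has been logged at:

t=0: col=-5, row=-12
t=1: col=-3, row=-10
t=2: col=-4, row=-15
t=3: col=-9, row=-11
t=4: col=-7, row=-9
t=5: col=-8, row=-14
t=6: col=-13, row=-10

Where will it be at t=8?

col=-12, row=-13

The moves between consecutive positions are (+2, +2), (-1, -5), (-5, +4), (+2, +2), (-1, -5), (-5, +4); they repeat the 3-cycle [(+2, +2), (-1, -5), (-5, +4)].
step 7: apply (+2, +2) → col=-11, row=-8
step 8: apply (-1, -5) → col=-12, row=-13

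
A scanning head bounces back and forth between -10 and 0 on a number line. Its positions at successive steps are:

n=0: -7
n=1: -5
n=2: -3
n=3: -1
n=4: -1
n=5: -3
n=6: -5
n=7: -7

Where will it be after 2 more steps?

The value travels 2 per step and bounces off the walls at -10 and 0.
  step 8: -7 → -9
  step 9: -9 → -9

-9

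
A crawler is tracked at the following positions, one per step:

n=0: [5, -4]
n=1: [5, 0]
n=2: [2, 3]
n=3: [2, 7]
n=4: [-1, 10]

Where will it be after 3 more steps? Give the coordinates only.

[-4, 21]

The moves between consecutive positions are [+0, +4], [-3, +3], [+0, +4], [-3, +3]; they repeat the 2-cycle [[+0, +4], [-3, +3]].
step 5: apply [+0, +4] → [-1, 14]
step 6: apply [-3, +3] → [-4, 17]
step 7: apply [+0, +4] → [-4, 21]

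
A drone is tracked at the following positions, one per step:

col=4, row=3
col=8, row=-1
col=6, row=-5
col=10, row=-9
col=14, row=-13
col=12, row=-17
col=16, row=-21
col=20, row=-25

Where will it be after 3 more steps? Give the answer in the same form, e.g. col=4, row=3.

The moves between consecutive positions are (+4, -4), (-2, -4), (+4, -4), (+4, -4), (-2, -4), (+4, -4), (+4, -4); they repeat the 3-cycle [(+4, -4), (-2, -4), (+4, -4)].
step 8: apply (-2, -4) → col=18, row=-29
step 9: apply (+4, -4) → col=22, row=-33
step 10: apply (+4, -4) → col=26, row=-37

col=26, row=-37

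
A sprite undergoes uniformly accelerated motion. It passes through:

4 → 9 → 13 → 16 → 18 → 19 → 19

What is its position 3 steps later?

Taking differences between consecutive positions: +5, +4, +3, +2, +1, +0. These grow by -1 each step.
step 7: 19 − 1 → 18
step 8: 18 − 2 → 16
step 9: 16 − 3 → 13

13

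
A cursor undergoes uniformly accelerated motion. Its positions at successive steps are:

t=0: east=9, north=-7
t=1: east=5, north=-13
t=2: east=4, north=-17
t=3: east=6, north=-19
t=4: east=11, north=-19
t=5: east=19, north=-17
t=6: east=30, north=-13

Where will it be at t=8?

First differences are (-4, -6), (-1, -4), (+2, -2), (+5, +0), (+8, +2), (+11, +4); their common second difference is (+3, +2) (constant acceleration).
step 7: east=30, north=-13 + (+14, +6) → east=44, north=-7
step 8: east=44, north=-7 + (+17, +8) → east=61, north=1

east=61, north=1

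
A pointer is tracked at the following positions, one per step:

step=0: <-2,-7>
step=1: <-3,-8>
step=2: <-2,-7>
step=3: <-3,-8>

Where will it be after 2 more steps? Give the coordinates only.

Step-to-step displacements: <-1,-1>, <+1,+1>, <-1,-1>; each is -1× the previous.
step 4: <-3,-8> + <+1,+1> → <-2,-7>
step 5: <-2,-7> + <-1,-1> → <-3,-8>

<-3,-8>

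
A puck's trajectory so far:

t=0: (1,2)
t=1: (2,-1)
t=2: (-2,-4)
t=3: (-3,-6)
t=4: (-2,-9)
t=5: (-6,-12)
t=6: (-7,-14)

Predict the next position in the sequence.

(-6,-17)

Differencing gives (+1,-3), (-4,-3), (-1,-2), (+1,-3), (-4,-3), (-1,-2). This is the pattern (+1,-3), (-4,-3), (-1,-2) repeated.
step 7: apply (+1,-3) → (-6,-17)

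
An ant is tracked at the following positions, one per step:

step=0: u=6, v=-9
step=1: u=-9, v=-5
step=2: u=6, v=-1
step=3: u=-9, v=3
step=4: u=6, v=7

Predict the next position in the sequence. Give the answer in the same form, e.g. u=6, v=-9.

u=-9, v=11

U: cycles through 6, -9 every 2 steps. Step 5 lands at position 1 of the cycle → -9.
V: linear, +4 per step → 11 at step 5.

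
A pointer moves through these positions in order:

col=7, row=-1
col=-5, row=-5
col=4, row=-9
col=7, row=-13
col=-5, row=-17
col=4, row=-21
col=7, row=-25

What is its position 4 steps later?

The col coordinate repeats the cycle [7, -5, 4] with period 3; step 10 mod 3 = 1, giving -5.
The row coordinate changes by -4 each step, so at step 10 it is -1 + 10·(-4) = -41.

col=-5, row=-41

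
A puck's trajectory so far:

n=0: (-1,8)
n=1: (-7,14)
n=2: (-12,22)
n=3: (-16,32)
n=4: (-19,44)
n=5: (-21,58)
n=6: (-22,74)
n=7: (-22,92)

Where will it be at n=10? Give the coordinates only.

(-16,158)

Successive displacements: (-6,+6), (-5,+8), (-4,+10), (-3,+12), (-2,+14), (-1,+16), (+0,+18) — each changes by (+1,+2).
step 8: (-22,92) + (+1,+20) → (-21,112)
step 9: (-21,112) + (+2,+22) → (-19,134)
step 10: (-19,134) + (+3,+24) → (-16,158)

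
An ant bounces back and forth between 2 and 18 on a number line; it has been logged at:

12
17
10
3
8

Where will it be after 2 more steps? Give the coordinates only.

14

The value reflects between 2 and 18, moving 7 per step.
  step 5: 8 → 15
  step 6: 15 → 14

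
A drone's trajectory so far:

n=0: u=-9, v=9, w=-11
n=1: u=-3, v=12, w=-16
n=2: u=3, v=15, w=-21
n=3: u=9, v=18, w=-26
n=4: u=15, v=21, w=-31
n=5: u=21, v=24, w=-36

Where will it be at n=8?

u=39, v=33, w=-51

Each step adds (+6, +3, -5) to the position.
step 6: u=21, v=24, w=-36 + (+6, +3, -5) → u=27, v=27, w=-41
step 7: u=27, v=27, w=-41 + (+6, +3, -5) → u=33, v=30, w=-46
step 8: u=33, v=30, w=-46 + (+6, +3, -5) → u=39, v=33, w=-51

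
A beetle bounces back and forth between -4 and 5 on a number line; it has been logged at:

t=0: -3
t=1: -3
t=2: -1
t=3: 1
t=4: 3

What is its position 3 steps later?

1

The value travels 2 per step and bounces off the walls at -4 and 5.
  step 5: 3 → 5
  step 6: 5 → 3
  step 7: 3 → 1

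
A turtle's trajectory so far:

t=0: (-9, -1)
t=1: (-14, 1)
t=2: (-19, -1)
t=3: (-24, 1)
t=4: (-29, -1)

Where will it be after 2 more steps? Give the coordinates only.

(-39, -1)

The first coordinate changes by -5 each step, so at step 6 it is -9 + 6·(-5) = -39.
The second coordinate repeats the cycle [-1, 1] with period 2; step 6 mod 2 = 0, giving -1.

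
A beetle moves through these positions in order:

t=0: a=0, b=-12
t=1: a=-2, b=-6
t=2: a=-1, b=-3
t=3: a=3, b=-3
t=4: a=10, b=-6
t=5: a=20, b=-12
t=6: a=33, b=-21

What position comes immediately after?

a=49, b=-33

Successive displacements: (-2,+6), (+1,+3), (+4,+0), (+7,-3), (+10,-6), (+13,-9) — each changes by (+3,-3).
step 7: a=33, b=-21 + (+16,-12) → a=49, b=-33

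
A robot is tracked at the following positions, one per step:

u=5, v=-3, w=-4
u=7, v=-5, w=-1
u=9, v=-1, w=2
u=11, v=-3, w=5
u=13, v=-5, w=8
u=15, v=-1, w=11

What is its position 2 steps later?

u=19, v=-5, w=17

The u coordinate changes by +2 each step, so at step 7 it is 5 + 7·(2) = 19.
The v coordinate repeats the cycle [-3, -5, -1] with period 3; step 7 mod 3 = 1, giving -5.
The w coordinate changes by +3 each step, so at step 7 it is -4 + 7·(3) = 17.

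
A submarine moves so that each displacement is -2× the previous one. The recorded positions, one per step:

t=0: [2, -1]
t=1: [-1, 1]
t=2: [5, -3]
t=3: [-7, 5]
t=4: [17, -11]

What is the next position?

[-31, 21]

Step-to-step displacements: [-3, +2], [+6, -4], [-12, +8], [+24, -16]; each is -2× the previous.
step 5: [17, -11] + [-48, +32] → [-31, 21]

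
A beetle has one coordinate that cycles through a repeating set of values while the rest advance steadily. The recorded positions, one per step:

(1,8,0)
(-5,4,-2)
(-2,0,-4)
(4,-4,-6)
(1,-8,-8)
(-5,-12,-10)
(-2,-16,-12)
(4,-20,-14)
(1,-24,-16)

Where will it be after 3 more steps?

(4,-36,-22)

The first coordinate repeats the cycle [1, -5, -2, 4] with period 4; step 11 mod 4 = 3, giving 4.
The second coordinate changes by -4 each step, so at step 11 it is 8 + 11·(-4) = -36.
The third coordinate changes by -2 each step, so at step 11 it is 0 + 11·(-2) = -22.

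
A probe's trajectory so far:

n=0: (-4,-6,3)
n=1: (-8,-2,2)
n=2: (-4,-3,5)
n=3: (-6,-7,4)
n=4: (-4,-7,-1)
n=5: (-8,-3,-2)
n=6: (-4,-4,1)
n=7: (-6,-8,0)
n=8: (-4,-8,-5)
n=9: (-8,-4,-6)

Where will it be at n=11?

(-6,-9,-4)

Differencing gives (-4,+4,-1), (+4,-1,+3), (-2,-4,-1), (+2,+0,-5), (-4,+4,-1), (+4,-1,+3), (-2,-4,-1), (+2,+0,-5), (-4,+4,-1). This is the pattern (-4,+4,-1), (+4,-1,+3), (-2,-4,-1), (+2,+0,-5) repeated.
step 10: apply (+4,-1,+3) → (-4,-5,-3)
step 11: apply (-2,-4,-1) → (-6,-9,-4)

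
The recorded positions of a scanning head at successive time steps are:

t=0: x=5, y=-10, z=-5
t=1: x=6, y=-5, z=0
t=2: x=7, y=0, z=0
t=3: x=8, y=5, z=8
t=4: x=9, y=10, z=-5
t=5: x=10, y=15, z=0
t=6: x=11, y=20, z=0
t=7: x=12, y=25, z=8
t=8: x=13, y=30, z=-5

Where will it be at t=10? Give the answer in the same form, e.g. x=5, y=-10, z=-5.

X: linear, +1 per step → 15 at step 10.
Y: linear, +5 per step → 40 at step 10.
Z: cycles through -5, 0, 0, 8 every 4 steps. Step 10 lands at position 2 of the cycle → 0.

x=15, y=40, z=0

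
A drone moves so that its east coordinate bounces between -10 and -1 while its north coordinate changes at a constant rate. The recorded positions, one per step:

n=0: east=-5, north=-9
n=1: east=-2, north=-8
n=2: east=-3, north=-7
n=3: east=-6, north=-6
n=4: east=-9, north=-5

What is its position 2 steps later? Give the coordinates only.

east=-5, north=-3

The east coordinate travels 3 per step and bounces off the walls at -10 and -1.
  step 5: -9 → -8
  step 6: -8 → -5
The north coordinate changes by +1 each step: at step 6 it is -3.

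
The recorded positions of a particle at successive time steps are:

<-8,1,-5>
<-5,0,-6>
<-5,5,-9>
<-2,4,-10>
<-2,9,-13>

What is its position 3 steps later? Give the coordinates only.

Differencing gives <+3,-1,-1>, <+0,+5,-3>, <+3,-1,-1>, <+0,+5,-3>. This is the pattern <+3,-1,-1>, <+0,+5,-3> repeated.
step 5: apply <+3,-1,-1> → <1,8,-14>
step 6: apply <+0,+5,-3> → <1,13,-17>
step 7: apply <+3,-1,-1> → <4,12,-18>

<4,12,-18>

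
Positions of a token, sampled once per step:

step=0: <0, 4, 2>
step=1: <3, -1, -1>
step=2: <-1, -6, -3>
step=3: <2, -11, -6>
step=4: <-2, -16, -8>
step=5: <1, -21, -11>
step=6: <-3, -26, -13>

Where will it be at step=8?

<-4, -36, -18>

Step-to-step displacements: <+3, -5, -3>, <-4, -5, -2>, <+3, -5, -3>, <-4, -5, -2>, <+3, -5, -3>, <-4, -5, -2> — a repeating cycle of length 2.
step 7: apply <+3, -5, -3> → <0, -31, -16>
step 8: apply <-4, -5, -2> → <-4, -36, -18>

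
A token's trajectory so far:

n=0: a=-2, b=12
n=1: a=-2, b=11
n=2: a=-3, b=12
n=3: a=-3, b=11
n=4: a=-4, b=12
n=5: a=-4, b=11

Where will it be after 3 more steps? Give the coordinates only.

a=-6, b=12

Step-to-step displacements: (+0, -1), (-1, +1), (+0, -1), (-1, +1), (+0, -1) — a repeating cycle of length 2.
step 6: apply (-1, +1) → a=-5, b=12
step 7: apply (+0, -1) → a=-5, b=11
step 8: apply (-1, +1) → a=-6, b=12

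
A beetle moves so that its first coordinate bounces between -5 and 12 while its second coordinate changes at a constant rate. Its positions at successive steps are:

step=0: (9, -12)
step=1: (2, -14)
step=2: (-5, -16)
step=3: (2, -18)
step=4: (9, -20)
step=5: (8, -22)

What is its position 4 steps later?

The first coordinate reflects between -5 and 12, moving 7 per step.
  step 6: 8 → 1
  step 7: 1 → -4
  step 8: -4 → 3
  step 9: 3 → 10
The second coordinate changes by -2 each step: at step 9 it is -30.

(10, -30)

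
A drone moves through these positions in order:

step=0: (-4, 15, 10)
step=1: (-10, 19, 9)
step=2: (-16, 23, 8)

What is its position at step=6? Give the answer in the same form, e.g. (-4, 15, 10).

(-40, 39, 4)

The position changes by (-6, +4, -1) every step.
step 3: (-16, 23, 8) + (-6, +4, -1) → (-22, 27, 7)
step 4: (-22, 27, 7) + (-6, +4, -1) → (-28, 31, 6)
step 5: (-28, 31, 6) + (-6, +4, -1) → (-34, 35, 5)
step 6: (-34, 35, 5) + (-6, +4, -1) → (-40, 39, 4)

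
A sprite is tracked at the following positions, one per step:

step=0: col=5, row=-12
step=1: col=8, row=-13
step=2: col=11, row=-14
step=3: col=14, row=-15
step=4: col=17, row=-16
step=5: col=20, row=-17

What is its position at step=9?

col=32, row=-21

Constant displacement of (+3, -1) per step.
step 6: col=20, row=-17 + (+3, -1) → col=23, row=-18
step 7: col=23, row=-18 + (+3, -1) → col=26, row=-19
step 8: col=26, row=-19 + (+3, -1) → col=29, row=-20
step 9: col=29, row=-20 + (+3, -1) → col=32, row=-21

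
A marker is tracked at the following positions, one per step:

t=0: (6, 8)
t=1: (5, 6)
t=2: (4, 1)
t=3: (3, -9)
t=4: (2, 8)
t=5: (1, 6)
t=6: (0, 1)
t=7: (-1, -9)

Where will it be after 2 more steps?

The first coordinate changes by -1 each step, so at step 9 it is 6 + 9·(-1) = -3.
The second coordinate repeats the cycle [8, 6, 1, -9] with period 4; step 9 mod 4 = 1, giving 6.

(-3, 6)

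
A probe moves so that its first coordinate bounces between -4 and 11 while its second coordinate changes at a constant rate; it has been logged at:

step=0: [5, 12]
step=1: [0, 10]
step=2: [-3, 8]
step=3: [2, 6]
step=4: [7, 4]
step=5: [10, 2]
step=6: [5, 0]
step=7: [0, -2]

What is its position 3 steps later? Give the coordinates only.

The first coordinate travels 5 per step and bounces off the walls at -4 and 11.
  step 8: 0 → -3
  step 9: -3 → 2
  step 10: 2 → 7
The second coordinate changes by -2 each step: at step 10 it is -8.

[7, -8]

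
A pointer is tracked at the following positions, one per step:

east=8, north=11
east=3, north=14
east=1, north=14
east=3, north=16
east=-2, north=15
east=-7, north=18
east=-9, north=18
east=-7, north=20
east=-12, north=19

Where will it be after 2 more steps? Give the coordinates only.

The moves between consecutive positions are (-5, +3), (-2, +0), (+2, +2), (-5, -1), (-5, +3), (-2, +0), (+2, +2), (-5, -1); they repeat the 4-cycle [(-5, +3), (-2, +0), (+2, +2), (-5, -1)].
step 9: apply (-5, +3) → east=-17, north=22
step 10: apply (-2, +0) → east=-19, north=22

east=-19, north=22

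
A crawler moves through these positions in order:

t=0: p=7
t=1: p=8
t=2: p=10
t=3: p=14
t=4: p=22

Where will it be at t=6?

Step-to-step displacements: +1, +2, +4, +8; each is 2× the previous.
step 5: 22 + 16 → p=38
step 6: 38 + 32 → p=70

p=70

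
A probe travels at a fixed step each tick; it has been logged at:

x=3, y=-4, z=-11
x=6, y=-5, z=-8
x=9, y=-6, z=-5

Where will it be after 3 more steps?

The position changes by (+3, -1, +3) every step.
step 3: x=9, y=-6, z=-5 + (+3, -1, +3) → x=12, y=-7, z=-2
step 4: x=12, y=-7, z=-2 + (+3, -1, +3) → x=15, y=-8, z=1
step 5: x=15, y=-8, z=1 + (+3, -1, +3) → x=18, y=-9, z=4

x=18, y=-9, z=4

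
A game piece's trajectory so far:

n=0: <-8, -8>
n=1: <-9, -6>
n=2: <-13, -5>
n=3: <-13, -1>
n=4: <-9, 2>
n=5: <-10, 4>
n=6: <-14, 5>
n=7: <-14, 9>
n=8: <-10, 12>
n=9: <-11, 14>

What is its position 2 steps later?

<-15, 19>

Differencing gives <-1, +2>, <-4, +1>, <+0, +4>, <+4, +3>, <-1, +2>, <-4, +1>, <+0, +4>, <+4, +3>, <-1, +2>. This is the pattern <-1, +2>, <-4, +1>, <+0, +4>, <+4, +3> repeated.
step 10: apply <-4, +1> → <-15, 15>
step 11: apply <+0, +4> → <-15, 19>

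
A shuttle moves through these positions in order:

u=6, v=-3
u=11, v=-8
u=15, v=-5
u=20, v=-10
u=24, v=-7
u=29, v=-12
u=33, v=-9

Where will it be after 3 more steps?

u=47, v=-16

Step-to-step displacements: (+5, -5), (+4, +3), (+5, -5), (+4, +3), (+5, -5), (+4, +3) — a repeating cycle of length 2.
step 7: apply (+5, -5) → u=38, v=-14
step 8: apply (+4, +3) → u=42, v=-11
step 9: apply (+5, -5) → u=47, v=-16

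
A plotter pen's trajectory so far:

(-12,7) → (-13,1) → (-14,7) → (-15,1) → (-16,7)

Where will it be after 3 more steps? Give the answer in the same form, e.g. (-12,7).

(-19,1)

First: linear, -1 per step → -19 at step 7.
Second: cycles through 7, 1 every 2 steps. Step 7 lands at position 1 of the cycle → 1.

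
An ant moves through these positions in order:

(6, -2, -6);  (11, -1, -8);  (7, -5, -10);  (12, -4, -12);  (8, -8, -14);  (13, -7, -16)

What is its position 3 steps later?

The moves between consecutive positions are (+5, +1, -2), (-4, -4, -2), (+5, +1, -2), (-4, -4, -2), (+5, +1, -2); they repeat the 2-cycle [(+5, +1, -2), (-4, -4, -2)].
step 6: apply (-4, -4, -2) → (9, -11, -18)
step 7: apply (+5, +1, -2) → (14, -10, -20)
step 8: apply (-4, -4, -2) → (10, -14, -22)

(10, -14, -22)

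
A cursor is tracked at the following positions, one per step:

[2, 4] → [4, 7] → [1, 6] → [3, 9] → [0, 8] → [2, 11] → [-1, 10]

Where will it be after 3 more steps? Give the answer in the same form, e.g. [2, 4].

The moves between consecutive positions are [+2, +3], [-3, -1], [+2, +3], [-3, -1], [+2, +3], [-3, -1]; they repeat the 2-cycle [[+2, +3], [-3, -1]].
step 7: apply [+2, +3] → [1, 13]
step 8: apply [-3, -1] → [-2, 12]
step 9: apply [+2, +3] → [0, 15]

[0, 15]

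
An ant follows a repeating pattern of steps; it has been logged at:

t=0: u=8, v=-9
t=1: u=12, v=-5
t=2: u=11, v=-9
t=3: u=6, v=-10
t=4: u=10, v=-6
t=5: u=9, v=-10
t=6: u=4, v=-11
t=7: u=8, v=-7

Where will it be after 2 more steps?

Step-to-step displacements: (+4,+4), (-1,-4), (-5,-1), (+4,+4), (-1,-4), (-5,-1), (+4,+4) — a repeating cycle of length 3.
step 8: apply (-1,-4) → u=7, v=-11
step 9: apply (-5,-1) → u=2, v=-12

u=2, v=-12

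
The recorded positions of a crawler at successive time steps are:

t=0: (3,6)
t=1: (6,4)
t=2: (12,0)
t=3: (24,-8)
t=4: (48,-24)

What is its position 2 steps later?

(192,-120)

The jumps are (+3,-2), (+6,-4), (+12,-8), (+24,-16) — a geometric progression with ratio 2.
step 5: (48,-24) + (+48,-32) → (96,-56)
step 6: (96,-56) + (+96,-64) → (192,-120)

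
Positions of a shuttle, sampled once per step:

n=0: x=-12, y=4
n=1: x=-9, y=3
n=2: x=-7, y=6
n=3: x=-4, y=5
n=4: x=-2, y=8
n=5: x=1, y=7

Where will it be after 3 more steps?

Step-to-step displacements: (+3, -1), (+2, +3), (+3, -1), (+2, +3), (+3, -1) — a repeating cycle of length 2.
step 6: apply (+2, +3) → x=3, y=10
step 7: apply (+3, -1) → x=6, y=9
step 8: apply (+2, +3) → x=8, y=12

x=8, y=12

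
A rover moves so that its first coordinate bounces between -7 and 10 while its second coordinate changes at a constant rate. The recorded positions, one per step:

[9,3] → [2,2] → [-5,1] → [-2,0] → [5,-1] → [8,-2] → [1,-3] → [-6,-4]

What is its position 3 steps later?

The first coordinate travels 7 per step and bounces off the walls at -7 and 10.
  step 8: -6 → -1
  step 9: -1 → 6
  step 10: 6 → 7
The second coordinate changes by -1 each step: at step 10 it is -7.

[7,-7]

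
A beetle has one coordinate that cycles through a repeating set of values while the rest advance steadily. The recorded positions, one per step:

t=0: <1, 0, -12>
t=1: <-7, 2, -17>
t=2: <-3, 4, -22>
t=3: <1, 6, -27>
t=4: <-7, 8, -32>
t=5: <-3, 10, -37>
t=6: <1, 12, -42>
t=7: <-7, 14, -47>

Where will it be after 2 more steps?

<1, 18, -57>

The first coordinate repeats the cycle [1, -7, -3] with period 3; step 9 mod 3 = 0, giving 1.
The second coordinate changes by +2 each step, so at step 9 it is 0 + 9·(2) = 18.
The third coordinate changes by -5 each step, so at step 9 it is -12 + 9·(-5) = -57.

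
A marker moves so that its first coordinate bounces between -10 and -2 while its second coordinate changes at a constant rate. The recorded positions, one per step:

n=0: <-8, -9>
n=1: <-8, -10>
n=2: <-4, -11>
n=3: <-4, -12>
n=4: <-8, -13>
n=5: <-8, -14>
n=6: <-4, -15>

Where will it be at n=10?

<-4, -19>

The first coordinate travels 4 per step and bounces off the walls at -10 and -2.
  step 7: -4 → -4
  step 8: -4 → -8
  step 9: -8 → -8
  step 10: -8 → -4
The second coordinate changes by -1 each step: at step 10 it is -19.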